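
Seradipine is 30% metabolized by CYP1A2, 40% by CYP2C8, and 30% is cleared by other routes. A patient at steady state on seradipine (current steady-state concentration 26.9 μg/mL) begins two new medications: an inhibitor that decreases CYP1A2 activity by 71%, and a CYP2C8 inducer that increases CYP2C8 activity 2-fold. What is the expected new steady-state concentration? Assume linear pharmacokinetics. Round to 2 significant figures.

23 μg/mL

The CYP1A2 pathway (30% of clearance) is reduced to 0.29× activity: 0.3 × 0.29 = 0.087.
The CYP2C8 pathway (40% of clearance) is boosted to 2× activity: 0.4 × 2 = 0.8.
The remaining 30% of clearance is unaffected.
CL_new/CL_old = 0.087 + 0.8 + 0.3 = 1.187.
New steady-state concentration = 26.9 / 1.187 = 23 μg/mL (concentration scales inversely with clearance).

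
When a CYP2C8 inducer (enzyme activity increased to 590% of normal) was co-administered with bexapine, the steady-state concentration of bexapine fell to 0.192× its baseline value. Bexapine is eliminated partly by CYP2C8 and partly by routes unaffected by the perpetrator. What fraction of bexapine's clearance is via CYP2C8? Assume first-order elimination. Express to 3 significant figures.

Call the CYP2C8 fraction fm. After the interaction, CL_new/CL_old = fm × 5.9 + (1 − fm).
Steady-state concentration ratio = 1 / (new CL fraction), so new CL fraction = 1 / 0.192 = 5.208.
fm × 5.9 + 1 − fm = 5.208  ⇒  fm × (5.9 − 1) = 4.208  ⇒  fm = 0.859.

0.859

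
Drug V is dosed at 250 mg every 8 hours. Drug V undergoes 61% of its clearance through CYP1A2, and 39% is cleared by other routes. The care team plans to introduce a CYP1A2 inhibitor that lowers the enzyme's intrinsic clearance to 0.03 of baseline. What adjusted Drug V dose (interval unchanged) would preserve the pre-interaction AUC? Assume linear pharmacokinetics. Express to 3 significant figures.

The CYP1A2 pathway (61% of clearance) drops to 0.03× activity: 0.61 × 0.03 = 0.0183.
The remaining 39% of clearance is unaffected.
CL_new/CL_old = 0.0183 + 0.39 = 0.4083.
Exposure is unchanged when dose changes in proportion to clearance. New dose = 250 mg × 0.4083 = 102 mg.

102 mg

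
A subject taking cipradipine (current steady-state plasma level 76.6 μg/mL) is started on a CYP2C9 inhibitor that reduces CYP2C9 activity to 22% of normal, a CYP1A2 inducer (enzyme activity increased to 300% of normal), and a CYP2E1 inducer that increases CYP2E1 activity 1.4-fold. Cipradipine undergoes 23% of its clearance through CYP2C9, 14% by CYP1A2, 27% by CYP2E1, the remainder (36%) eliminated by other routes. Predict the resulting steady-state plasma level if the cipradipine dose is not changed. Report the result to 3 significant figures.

63.4 μg/mL

CYP2C9: 0.23 × 0.22 = 0.0506
CYP1A2: 0.14 × 3 = 0.42
CYP2E1: 0.27 × 1.4 = 0.378
Other: 0.36 (unchanged)
Relative clearance = 0.0506 + 0.42 + 0.378 + 0.36 = 1.2086.
Steady-state plasma level ∝ 1/CL: new value = 76.6 / 1.2086 = 63.4 μg/mL.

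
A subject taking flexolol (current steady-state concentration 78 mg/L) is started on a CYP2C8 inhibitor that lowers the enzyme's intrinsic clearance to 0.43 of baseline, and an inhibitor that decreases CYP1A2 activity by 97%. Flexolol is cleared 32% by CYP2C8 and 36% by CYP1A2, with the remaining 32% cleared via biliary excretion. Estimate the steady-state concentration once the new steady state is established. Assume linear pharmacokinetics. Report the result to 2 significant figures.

The CYP2C8 pathway (32% of clearance) falls to 0.43× activity: 0.32 × 0.43 = 0.1376.
The CYP1A2 pathway (36% of clearance) drops to 0.03× activity: 0.36 × 0.03 = 0.0108.
The remaining 32% of clearance is unaffected.
Relative clearance = 0.1376 + 0.0108 + 0.32 = 0.4684.
Steady-state concentration ∝ 1/CL: new value = 78 / 0.4684 = 1.7 × 10² mg/L.

1.7 × 10² mg/L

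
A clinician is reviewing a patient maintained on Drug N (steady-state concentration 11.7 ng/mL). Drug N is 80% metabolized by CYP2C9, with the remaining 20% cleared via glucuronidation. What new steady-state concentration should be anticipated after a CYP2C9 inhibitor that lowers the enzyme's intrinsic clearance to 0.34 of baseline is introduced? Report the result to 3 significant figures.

CYP2C9: 0.8 × 0.34 = 0.272
Other: 0.2 (unchanged)
Relative clearance = 0.272 + 0.2 = 0.472.
New steady-state concentration = baseline ÷ relative clearance = 11.7 / 0.472 = 24.8 ng/mL.

24.8 ng/mL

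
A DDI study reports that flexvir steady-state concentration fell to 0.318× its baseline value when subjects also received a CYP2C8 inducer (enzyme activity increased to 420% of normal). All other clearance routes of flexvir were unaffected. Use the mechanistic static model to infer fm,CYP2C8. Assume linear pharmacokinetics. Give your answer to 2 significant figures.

Let x = fm,CYP2C8. Because steady-state concentration ∝ 1/CL, relative clearance rose to 1/0.318 = 3.145.
Setting x·4.2 + (1 − x) = 3.145 and solving: x = (3.145 − 1)/(4.2 − 1) = 0.67.

0.67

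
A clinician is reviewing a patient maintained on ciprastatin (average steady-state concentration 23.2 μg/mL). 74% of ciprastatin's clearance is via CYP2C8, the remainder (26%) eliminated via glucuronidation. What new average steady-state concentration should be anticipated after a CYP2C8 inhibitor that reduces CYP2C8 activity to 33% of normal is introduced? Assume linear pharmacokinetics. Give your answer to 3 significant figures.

The CYP2C8 pathway (74% of clearance) drops to 0.33× activity: 0.74 × 0.33 = 0.2442.
Non-CYP routes (26%) are unchanged.
CL_new/CL_old = 0.2442 + 0.26 = 0.5042.
New average steady-state concentration = baseline ÷ relative clearance = 23.2 / 0.5042 = 46.0 μg/mL.

46.0 μg/mL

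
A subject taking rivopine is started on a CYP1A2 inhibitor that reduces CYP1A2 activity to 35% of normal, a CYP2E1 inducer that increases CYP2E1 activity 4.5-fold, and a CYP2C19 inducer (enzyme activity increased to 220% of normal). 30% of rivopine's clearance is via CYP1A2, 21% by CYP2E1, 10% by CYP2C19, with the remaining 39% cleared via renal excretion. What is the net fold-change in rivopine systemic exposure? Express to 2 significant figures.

0.60

The CYP1A2 pathway (30% of clearance) is reduced to 0.35× activity: 0.3 × 0.35 = 0.105.
The CYP2E1 pathway (21% of clearance) is boosted to 4.5× activity: 0.21 × 4.5 = 0.945.
The CYP2C19 pathway (10% of clearance) increases to 2.2× activity: 0.1 × 2.2 = 0.22.
The remaining 39% of clearance is unaffected.
Relative clearance = 0.105 + 0.945 + 0.22 + 0.39 = 1.66.
Net systemic exposure ratio = 1 / 1.66 = 0.60.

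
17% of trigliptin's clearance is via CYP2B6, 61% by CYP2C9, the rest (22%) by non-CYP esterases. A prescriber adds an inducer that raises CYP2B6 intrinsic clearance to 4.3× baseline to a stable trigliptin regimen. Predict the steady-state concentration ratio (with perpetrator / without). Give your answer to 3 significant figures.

0.641

CYP2B6: 0.17 × 4.3 = 0.731
CYP2C9: 0.61 (unchanged)
Other: 0.22 (unchanged)
CL_new/CL_old = 0.731 + 0.61 + 0.22 = 1.561.
Since steady-state concentration ∝ 1/CL, the ratio is 1 / 1.561 = 0.641.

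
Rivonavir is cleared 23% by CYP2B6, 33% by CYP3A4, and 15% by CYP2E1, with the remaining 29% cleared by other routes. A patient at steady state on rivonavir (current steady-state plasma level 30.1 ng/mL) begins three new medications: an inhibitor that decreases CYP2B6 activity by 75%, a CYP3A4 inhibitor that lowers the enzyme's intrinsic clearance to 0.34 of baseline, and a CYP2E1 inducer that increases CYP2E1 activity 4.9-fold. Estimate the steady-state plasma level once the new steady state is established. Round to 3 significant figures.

The CYP2B6 pathway (23% of clearance) is reduced to 0.25× activity: 0.23 × 0.25 = 0.0575.
The CYP3A4 pathway (33% of clearance) is reduced to 0.34× activity: 0.33 × 0.34 = 0.1122.
The CYP2E1 pathway (15% of clearance) is boosted to 4.9× activity: 0.15 × 4.9 = 0.735.
The remaining 29% of clearance is unaffected.
Relative clearance = 0.0575 + 0.1122 + 0.735 + 0.29 = 1.1947.
Steady-state plasma level ∝ 1/CL: new value = 30.1 / 1.1947 = 25.2 ng/mL.

25.2 ng/mL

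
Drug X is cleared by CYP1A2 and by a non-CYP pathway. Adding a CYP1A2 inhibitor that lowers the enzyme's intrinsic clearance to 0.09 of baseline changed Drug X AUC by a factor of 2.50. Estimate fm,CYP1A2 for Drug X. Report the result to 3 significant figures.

0.659

Call the CYP1A2 fraction fm. After the interaction, CL_new/CL_old = fm × 0.09 + (1 − fm).
AUC ratio = 1 / (new CL fraction), so new CL fraction = 1 / 2.50 = 0.4.
fm × 0.09 + 1 − fm = 0.4  ⇒  fm × (0.09 − 1) = −0.6  ⇒  fm = 0.659.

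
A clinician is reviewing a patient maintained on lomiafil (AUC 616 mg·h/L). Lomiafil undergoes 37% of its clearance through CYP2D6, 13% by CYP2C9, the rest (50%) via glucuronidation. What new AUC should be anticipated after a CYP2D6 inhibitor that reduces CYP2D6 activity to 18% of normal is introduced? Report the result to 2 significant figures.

CYP2D6: 0.37 × 0.18 = 0.0666
CYP2C9: 0.13 (unchanged)
Other: 0.5 (unchanged)
CL_new/CL_old = 0.0666 + 0.13 + 0.5 = 0.6966.
With dosing unchanged, AUC scales as 1/CL: 616 / 0.6966 = 8.8 × 10² mg·h/L.

8.8 × 10² mg·h/L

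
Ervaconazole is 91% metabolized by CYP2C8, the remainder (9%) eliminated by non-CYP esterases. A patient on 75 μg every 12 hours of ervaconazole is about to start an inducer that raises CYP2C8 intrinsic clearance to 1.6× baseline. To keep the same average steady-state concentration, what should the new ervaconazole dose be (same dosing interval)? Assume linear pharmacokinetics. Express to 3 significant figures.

CYP2C8: 0.91 × 1.6 = 1.456
Other: 0.09 (unchanged)
CL_new/CL_old = 1.456 + 0.09 = 1.546.
Exposure is unchanged when dose changes in proportion to clearance. New dose = 75 μg × 1.546 = 116 μg.

116 μg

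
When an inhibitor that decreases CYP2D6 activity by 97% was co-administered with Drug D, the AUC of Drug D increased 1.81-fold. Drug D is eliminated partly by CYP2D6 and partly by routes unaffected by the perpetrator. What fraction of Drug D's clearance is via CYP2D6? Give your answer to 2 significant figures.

0.46

CL'/CL = 1 / 1.81 = 0.5525
0.03·fm + (1 − fm) = 0.5525
fm = (0.5525 − 1) / (0.03 − 1) = 0.46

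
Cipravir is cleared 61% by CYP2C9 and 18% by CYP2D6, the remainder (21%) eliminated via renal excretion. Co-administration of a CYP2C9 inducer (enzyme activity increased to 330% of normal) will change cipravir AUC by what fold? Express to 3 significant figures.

0.416

The CYP2C9 pathway (61% of clearance) rises to 3.3× activity: 0.61 × 3.3 = 2.013.
CYP2D6 (18%) and the residual 21% are unaffected.
CL_new/CL_old = 2.013 + 0.18 + 0.21 = 2.403.
AUC ratio = CL_old/CL_new = 1 / 2.403 = 0.416.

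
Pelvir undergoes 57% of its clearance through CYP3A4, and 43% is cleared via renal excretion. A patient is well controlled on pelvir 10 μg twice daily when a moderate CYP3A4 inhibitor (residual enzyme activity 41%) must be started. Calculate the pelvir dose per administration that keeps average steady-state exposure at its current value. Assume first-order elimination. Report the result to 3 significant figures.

The CYP3A4 pathway (57% of clearance) is reduced to 0.41× activity: 0.57 × 0.41 = 0.2337.
The remaining 43% of clearance is unaffected.
CL_new/CL_old = 0.2337 + 0.43 = 0.6637.
Exposure is unchanged when dose changes in proportion to clearance. New dose = 10 μg × 0.6637 = 6.64 μg.

6.64 μg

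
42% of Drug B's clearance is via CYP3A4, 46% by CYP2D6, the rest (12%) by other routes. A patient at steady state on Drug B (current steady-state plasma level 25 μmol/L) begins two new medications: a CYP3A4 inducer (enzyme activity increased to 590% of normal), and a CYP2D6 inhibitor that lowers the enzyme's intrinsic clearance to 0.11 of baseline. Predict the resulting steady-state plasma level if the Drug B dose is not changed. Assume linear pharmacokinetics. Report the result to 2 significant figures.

The CYP3A4 pathway (42% of clearance) increases to 5.9× activity: 0.42 × 5.9 = 2.478.
The CYP2D6 pathway (46% of clearance) drops to 0.11× activity: 0.46 × 0.11 = 0.0506.
The remaining 12% of clearance is unaffected.
Relative clearance = 2.478 + 0.0506 + 0.12 = 2.6486.
New steady-state plasma level = 25 / 2.6486 = 9.4 μmol/L (concentration scales inversely with clearance).

9.4 μmol/L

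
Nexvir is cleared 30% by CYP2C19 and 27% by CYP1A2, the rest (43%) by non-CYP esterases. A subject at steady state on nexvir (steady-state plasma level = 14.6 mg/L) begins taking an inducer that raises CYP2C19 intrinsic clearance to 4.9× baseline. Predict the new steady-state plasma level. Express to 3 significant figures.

The CYP2C19 pathway (30% of clearance) rises to 4.9× activity: 0.3 × 4.9 = 1.47.
CYP1A2 (27%) and the residual 43% are unaffected.
New clearance relative to baseline: 1.47 + 0.27 + 0.43 = 2.17.
Steady-state plasma level ∝ 1/CL, so new value = 14.6 / 2.17 = 6.73 mg/L.

6.73 mg/L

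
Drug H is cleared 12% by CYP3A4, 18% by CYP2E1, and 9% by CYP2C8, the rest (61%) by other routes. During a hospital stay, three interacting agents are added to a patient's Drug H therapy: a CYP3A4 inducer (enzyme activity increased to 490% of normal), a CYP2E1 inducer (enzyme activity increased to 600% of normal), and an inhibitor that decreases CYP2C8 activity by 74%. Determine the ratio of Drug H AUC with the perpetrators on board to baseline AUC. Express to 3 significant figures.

The CYP3A4 pathway (12% of clearance) increases to 4.9× activity: 0.12 × 4.9 = 0.588.
The CYP2E1 pathway (18% of clearance) is boosted to 6× activity: 0.18 × 6 = 1.08.
The CYP2C8 pathway (9% of clearance) drops to 0.26× activity: 0.09 × 0.26 = 0.0234.
The remaining 61% of clearance is unaffected.
CL_new/CL_old = 0.588 + 1.08 + 0.0234 + 0.61 = 2.3014.
Because AUC varies inversely with clearance, the combined effect is 1 / 2.3014 = 0.435.

0.435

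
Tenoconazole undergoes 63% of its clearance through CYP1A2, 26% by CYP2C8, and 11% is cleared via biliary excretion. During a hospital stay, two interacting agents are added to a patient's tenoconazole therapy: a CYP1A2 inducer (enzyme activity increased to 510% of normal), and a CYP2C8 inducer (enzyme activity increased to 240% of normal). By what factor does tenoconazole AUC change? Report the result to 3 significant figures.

The CYP1A2 pathway (63% of clearance) is boosted to 5.1× activity: 0.63 × 5.1 = 3.213.
The CYP2C8 pathway (26% of clearance) is boosted to 2.4× activity: 0.26 × 2.4 = 0.624.
Non-CYP routes (11%) are unchanged.
CL_new/CL_old = 3.213 + 0.624 + 0.11 = 3.947.
Net AUC ratio = 1 / 3.947 = 0.253.

0.253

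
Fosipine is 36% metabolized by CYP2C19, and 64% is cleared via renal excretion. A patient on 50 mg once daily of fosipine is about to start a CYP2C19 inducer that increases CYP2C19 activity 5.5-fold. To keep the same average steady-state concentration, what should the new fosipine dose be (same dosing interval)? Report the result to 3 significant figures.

131 mg

CYP2C19: 0.36 × 5.5 = 1.98
Other: 0.64 (unchanged)
New clearance relative to baseline: 1.98 + 0.64 = 2.62.
Exposure is unchanged when dose changes in proportion to clearance. New dose = 50 mg × 2.62 = 131 mg.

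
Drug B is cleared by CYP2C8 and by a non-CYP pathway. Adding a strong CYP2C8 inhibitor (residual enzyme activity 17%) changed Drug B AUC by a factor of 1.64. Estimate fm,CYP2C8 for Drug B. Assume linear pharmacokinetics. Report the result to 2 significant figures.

0.47

CL'/CL = 1 / 1.64 = 0.6098
0.17·fm + (1 − fm) = 0.6098
fm = (0.6098 − 1) / (0.17 − 1) = 0.47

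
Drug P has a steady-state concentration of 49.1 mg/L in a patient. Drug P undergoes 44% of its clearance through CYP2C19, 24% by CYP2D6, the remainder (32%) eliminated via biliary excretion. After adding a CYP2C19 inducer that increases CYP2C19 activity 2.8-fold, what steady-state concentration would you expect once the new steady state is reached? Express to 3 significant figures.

CYP2C19: 0.44 × 2.8 = 1.232
CYP2D6: 0.24 (unchanged)
Other: 0.32 (unchanged)
CL_new/CL_old = 1.232 + 0.24 + 0.32 = 1.792.
New steady-state concentration = baseline ÷ relative clearance = 49.1 / 1.792 = 27.4 mg/L.

27.4 mg/L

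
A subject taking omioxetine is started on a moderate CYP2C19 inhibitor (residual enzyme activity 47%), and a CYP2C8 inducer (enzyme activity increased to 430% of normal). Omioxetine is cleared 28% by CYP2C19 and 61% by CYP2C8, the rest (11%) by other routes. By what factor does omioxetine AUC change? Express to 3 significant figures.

The CYP2C19 pathway (28% of clearance) falls to 0.47× activity: 0.28 × 0.47 = 0.1316.
The CYP2C8 pathway (61% of clearance) increases to 4.3× activity: 0.61 × 4.3 = 2.623.
The remaining 11% of clearance is unaffected.
New clearance relative to baseline: 0.1316 + 2.623 + 0.11 = 2.8646.
AUC ∝ 1/CL: fold-change = 1 / 2.8646 = 0.349.

0.349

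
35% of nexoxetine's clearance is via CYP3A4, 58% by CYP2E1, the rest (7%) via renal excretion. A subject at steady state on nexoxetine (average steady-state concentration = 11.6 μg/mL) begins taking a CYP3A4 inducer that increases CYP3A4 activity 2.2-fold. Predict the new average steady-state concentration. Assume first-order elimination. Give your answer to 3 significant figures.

8.17 μg/mL

CYP3A4: 0.35 × 2.2 = 0.77
CYP2E1: 0.58 (unchanged)
Other: 0.07 (unchanged)
CL_new/CL_old = 0.77 + 0.58 + 0.07 = 1.42.
New average steady-state concentration = baseline ÷ relative clearance = 11.6 / 1.42 = 8.17 μg/mL.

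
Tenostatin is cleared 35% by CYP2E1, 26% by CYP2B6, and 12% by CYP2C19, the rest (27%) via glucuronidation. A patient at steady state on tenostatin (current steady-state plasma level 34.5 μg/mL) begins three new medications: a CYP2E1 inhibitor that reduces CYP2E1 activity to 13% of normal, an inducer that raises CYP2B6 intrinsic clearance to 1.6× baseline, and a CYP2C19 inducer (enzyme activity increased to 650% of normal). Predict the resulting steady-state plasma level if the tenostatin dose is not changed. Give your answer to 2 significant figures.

23 μg/mL

The CYP2E1 pathway (35% of clearance) is reduced to 0.13× activity: 0.35 × 0.13 = 0.0455.
The CYP2B6 pathway (26% of clearance) increases to 1.6× activity: 0.26 × 1.6 = 0.416.
The CYP2C19 pathway (12% of clearance) is boosted to 6.5× activity: 0.12 × 6.5 = 0.78.
The remaining 27% of clearance is unaffected.
CL_new/CL_old = 0.0455 + 0.416 + 0.78 + 0.27 = 1.5115.
Steady-state plasma level ∝ 1/CL: new value = 34.5 / 1.5115 = 23 μg/mL.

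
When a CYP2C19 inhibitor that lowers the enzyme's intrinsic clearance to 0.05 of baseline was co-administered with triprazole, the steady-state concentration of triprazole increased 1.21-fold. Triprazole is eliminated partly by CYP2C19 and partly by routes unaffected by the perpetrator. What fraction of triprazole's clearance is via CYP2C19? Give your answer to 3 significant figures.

CL'/CL = 1 / 1.21 = 0.8264
0.05·fm + (1 − fm) = 0.8264
fm = (0.8264 − 1) / (0.05 − 1) = 0.183

0.183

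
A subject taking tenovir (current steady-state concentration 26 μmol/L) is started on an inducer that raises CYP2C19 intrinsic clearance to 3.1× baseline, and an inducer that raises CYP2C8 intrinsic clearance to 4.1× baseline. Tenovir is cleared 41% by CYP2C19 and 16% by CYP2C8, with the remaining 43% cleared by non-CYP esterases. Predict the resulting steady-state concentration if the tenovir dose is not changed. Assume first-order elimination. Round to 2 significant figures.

The CYP2C19 pathway (41% of clearance) is boosted to 3.1× activity: 0.41 × 3.1 = 1.271.
The CYP2C8 pathway (16% of clearance) is boosted to 4.1× activity: 0.16 × 4.1 = 0.656.
The remaining 43% of clearance is unaffected.
Relative clearance = 1.271 + 0.656 + 0.43 = 2.357.
Steady-state concentration ∝ 1/CL: new value = 26 / 2.357 = 11 μmol/L.

11 μmol/L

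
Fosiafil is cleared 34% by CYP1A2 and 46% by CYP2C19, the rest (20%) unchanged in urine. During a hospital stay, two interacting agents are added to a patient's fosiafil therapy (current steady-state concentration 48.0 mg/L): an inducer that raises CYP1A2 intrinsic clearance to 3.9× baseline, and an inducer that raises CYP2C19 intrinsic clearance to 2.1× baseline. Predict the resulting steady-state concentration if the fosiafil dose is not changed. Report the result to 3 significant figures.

CYP1A2: 0.34 × 3.9 = 1.326
CYP2C19: 0.46 × 2.1 = 0.966
Other: 0.2 (unchanged)
Relative clearance = 1.326 + 0.966 + 0.2 = 2.492.
Steady-state concentration ∝ 1/CL: new value = 48.0 / 2.492 = 19.3 mg/L.

19.3 mg/L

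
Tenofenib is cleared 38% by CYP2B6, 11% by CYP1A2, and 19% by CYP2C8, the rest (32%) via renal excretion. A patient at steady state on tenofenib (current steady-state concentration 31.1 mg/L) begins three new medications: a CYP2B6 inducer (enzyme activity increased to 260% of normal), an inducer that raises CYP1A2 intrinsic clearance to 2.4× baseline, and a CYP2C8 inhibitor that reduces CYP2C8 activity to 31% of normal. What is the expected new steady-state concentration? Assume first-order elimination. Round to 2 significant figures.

CYP2B6: 0.38 × 2.6 = 0.988
CYP1A2: 0.11 × 2.4 = 0.264
CYP2C8: 0.19 × 0.31 = 0.0589
Other: 0.32 (unchanged)
CL_new/CL_old = 0.988 + 0.264 + 0.0589 + 0.32 = 1.6309.
Steady-state concentration ∝ 1/CL: new value = 31.1 / 1.6309 = 19 mg/L.

19 mg/L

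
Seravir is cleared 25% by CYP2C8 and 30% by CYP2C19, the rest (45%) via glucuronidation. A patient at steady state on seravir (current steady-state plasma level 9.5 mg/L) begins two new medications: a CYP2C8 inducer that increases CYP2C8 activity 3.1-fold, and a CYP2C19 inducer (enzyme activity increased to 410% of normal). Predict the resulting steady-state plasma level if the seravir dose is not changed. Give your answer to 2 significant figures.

3.9 mg/L

The CYP2C8 pathway (25% of clearance) rises to 3.1× activity: 0.25 × 3.1 = 0.775.
The CYP2C19 pathway (30% of clearance) is boosted to 4.1× activity: 0.3 × 4.1 = 1.23.
The remaining 45% of clearance is unaffected.
CL_new/CL_old = 0.775 + 1.23 + 0.45 = 2.455.
Dividing the baseline by the relative clearance: 9.5 / 2.455 = 3.9 mg/L.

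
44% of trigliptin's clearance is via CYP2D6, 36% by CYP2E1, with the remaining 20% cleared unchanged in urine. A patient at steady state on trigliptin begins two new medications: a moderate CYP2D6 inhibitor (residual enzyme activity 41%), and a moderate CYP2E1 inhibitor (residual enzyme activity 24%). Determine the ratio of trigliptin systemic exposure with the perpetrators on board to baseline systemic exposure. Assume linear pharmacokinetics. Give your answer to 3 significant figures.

The CYP2D6 pathway (44% of clearance) is reduced to 0.41× activity: 0.44 × 0.41 = 0.1804.
The CYP2E1 pathway (36% of clearance) falls to 0.24× activity: 0.36 × 0.24 = 0.0864.
The remaining 20% of clearance is unaffected.
CL_new/CL_old = 0.1804 + 0.0864 + 0.2 = 0.4668.
Systemic exposure ∝ 1/CL: fold-change = 1 / 0.4668 = 2.14.

2.14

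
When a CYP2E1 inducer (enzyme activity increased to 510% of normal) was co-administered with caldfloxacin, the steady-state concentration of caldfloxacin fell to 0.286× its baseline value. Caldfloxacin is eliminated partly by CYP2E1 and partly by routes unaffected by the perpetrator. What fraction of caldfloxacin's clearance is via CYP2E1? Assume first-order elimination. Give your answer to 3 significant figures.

0.609

CL'/CL = 1 / 0.286 = 3.497
5.1·fm + (1 − fm) = 3.497
fm = (3.497 − 1) / (5.1 − 1) = 0.609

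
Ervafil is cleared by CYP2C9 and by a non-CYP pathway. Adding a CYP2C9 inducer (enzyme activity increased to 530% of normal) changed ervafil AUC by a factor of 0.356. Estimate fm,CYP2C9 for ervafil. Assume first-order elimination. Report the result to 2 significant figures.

0.42

Write x for the fraction cleared via CYP2C9. The observed AUC change means clearance rose to 1/0.356 = 2.809 of baseline.
Only the CYP2C9 route changed, so 2.809 = x·5.3 + (1 − x), giving x = 0.42.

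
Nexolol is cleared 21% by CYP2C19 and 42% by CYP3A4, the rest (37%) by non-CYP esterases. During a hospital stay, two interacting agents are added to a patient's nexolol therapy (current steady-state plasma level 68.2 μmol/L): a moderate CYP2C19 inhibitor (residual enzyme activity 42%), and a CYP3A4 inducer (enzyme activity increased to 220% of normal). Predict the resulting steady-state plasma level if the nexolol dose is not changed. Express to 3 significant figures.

The CYP2C19 pathway (21% of clearance) falls to 0.42× activity: 0.21 × 0.42 = 0.0882.
The CYP3A4 pathway (42% of clearance) increases to 2.2× activity: 0.42 × 2.2 = 0.924.
The remaining 37% of clearance is unaffected.
Relative clearance = 0.0882 + 0.924 + 0.37 = 1.3822.
Dividing the baseline by the relative clearance: 68.2 / 1.3822 = 49.3 μmol/L.

49.3 μmol/L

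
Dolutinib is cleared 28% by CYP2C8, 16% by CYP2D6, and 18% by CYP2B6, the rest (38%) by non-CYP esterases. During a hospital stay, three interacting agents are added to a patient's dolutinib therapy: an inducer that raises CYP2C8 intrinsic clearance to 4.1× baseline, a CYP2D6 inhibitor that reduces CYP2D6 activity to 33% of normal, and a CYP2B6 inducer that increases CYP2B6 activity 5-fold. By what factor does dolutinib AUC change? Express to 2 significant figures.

0.40

CYP2C8: 0.28 × 4.1 = 1.148
CYP2D6: 0.16 × 0.33 = 0.0528
CYP2B6: 0.18 × 5 = 0.9
Other: 0.38 (unchanged)
Relative clearance = 1.148 + 0.0528 + 0.9 + 0.38 = 2.4808.
Net AUC ratio = 1 / 2.4808 = 0.40.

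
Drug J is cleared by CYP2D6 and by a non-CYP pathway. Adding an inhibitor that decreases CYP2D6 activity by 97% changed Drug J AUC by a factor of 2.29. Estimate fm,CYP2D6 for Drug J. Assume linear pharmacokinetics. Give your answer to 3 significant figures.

0.581

CL'/CL = 1 / 2.29 = 0.4367
0.03·fm + (1 − fm) = 0.4367
fm = (0.4367 − 1) / (0.03 − 1) = 0.581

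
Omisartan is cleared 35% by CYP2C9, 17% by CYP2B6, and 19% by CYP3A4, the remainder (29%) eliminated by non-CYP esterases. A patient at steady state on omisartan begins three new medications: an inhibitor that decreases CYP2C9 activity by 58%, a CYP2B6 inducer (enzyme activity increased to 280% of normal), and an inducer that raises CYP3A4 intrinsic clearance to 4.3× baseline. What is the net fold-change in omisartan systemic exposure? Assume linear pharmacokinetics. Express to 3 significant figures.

The CYP2C9 pathway (35% of clearance) falls to 0.42× activity: 0.35 × 0.42 = 0.147.
The CYP2B6 pathway (17% of clearance) increases to 2.8× activity: 0.17 × 2.8 = 0.476.
The CYP3A4 pathway (19% of clearance) rises to 4.3× activity: 0.19 × 4.3 = 0.817.
Non-CYP routes (29%) are unchanged.
New clearance relative to baseline: 0.147 + 0.476 + 0.817 + 0.29 = 1.73.
Net systemic exposure ratio = 1 / 1.73 = 0.578.

0.578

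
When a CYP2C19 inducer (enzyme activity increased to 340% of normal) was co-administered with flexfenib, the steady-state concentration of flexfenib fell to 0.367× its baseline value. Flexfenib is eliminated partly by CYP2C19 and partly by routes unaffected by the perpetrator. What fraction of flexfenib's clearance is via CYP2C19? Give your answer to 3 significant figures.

0.719

Write x for the fraction cleared via CYP2C19. The observed steady-state concentration change means clearance rose to 1/0.367 = 2.725 of baseline.
Setting x·3.4 + (1 − x) = 2.725 and solving: x = (2.725 − 1)/(3.4 − 1) = 0.719.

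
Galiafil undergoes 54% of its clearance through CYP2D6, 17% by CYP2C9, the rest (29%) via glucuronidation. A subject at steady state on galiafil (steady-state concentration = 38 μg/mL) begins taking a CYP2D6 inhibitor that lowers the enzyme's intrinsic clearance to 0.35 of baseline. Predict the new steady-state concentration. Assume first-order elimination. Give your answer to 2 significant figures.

The CYP2D6 pathway (54% of clearance) falls to 0.35× activity: 0.54 × 0.35 = 0.189.
CYP2C9 (17%) and the residual 29% are unaffected.
New clearance relative to baseline: 0.189 + 0.17 + 0.29 = 0.649.
New steady-state concentration = baseline ÷ relative clearance = 38 / 0.649 = 59 μg/mL.

59 μg/mL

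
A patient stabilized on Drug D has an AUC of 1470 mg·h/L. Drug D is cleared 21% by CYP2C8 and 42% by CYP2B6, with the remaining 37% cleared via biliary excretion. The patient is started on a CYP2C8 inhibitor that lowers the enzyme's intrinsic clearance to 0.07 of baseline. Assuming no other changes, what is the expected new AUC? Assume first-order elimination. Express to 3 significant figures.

1.83 × 10³ mg·h/L

The CYP2C8 pathway (21% of clearance) falls to 0.07× activity: 0.21 × 0.07 = 0.0147.
CYP2B6 (42%) and the residual 37% are unaffected.
Relative clearance = 0.0147 + 0.42 + 0.37 = 0.8047.
AUC ∝ 1/CL, so new value = 1470 / 0.8047 = 1.83 × 10³ mg·h/L.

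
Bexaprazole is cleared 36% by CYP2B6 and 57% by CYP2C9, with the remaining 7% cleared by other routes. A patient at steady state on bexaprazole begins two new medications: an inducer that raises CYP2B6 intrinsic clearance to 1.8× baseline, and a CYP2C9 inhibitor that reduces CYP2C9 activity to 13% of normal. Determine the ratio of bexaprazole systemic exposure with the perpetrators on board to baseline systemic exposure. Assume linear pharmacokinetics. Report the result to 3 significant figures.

1.26

The CYP2B6 pathway (36% of clearance) is boosted to 1.8× activity: 0.36 × 1.8 = 0.648.
The CYP2C9 pathway (57% of clearance) falls to 0.13× activity: 0.57 × 0.13 = 0.0741.
The remaining 7% of clearance is unaffected.
New clearance relative to baseline: 0.648 + 0.0741 + 0.07 = 0.7921.
Systemic exposure ∝ 1/CL: fold-change = 1 / 0.7921 = 1.26.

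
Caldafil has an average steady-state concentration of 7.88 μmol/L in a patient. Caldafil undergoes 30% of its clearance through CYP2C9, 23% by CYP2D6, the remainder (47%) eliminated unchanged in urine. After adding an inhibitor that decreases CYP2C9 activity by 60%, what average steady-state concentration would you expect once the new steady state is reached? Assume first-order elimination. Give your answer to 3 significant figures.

CYP2C9: 0.3 × 0.4 = 0.12
CYP2D6: 0.23 (unchanged)
Other: 0.47 (unchanged)
CL_new/CL_old = 0.12 + 0.23 + 0.47 = 0.82.
With dosing unchanged, average steady-state concentration scales as 1/CL: 7.88 / 0.82 = 9.61 μmol/L.

9.61 μmol/L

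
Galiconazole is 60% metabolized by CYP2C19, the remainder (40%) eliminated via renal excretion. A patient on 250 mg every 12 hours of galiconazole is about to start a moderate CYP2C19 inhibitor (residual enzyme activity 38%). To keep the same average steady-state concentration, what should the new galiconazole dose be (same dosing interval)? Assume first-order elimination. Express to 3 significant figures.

The CYP2C19 pathway (60% of clearance) drops to 0.38× activity: 0.6 × 0.38 = 0.228.
Non-CYP routes (40%) are unchanged.
New clearance relative to baseline: 0.228 + 0.4 = 0.628.
Css,avg = (dose rate)/CL, so holding Css fixed requires dose ∝ CL: 250 × 0.628 = 157 mg.

157 mg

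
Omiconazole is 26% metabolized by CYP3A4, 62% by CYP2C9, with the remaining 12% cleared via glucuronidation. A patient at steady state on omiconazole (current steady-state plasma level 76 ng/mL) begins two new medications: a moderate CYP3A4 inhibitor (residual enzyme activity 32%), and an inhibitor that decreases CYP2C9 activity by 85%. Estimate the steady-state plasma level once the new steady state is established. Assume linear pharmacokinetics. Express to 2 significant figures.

2.6 × 10² ng/mL

CYP3A4: 0.26 × 0.32 = 0.0832
CYP2C9: 0.62 × 0.15 = 0.093
Other: 0.12 (unchanged)
CL_new/CL_old = 0.0832 + 0.093 + 0.12 = 0.2962.
Steady-state plasma level ∝ 1/CL: new value = 76 / 0.2962 = 2.6 × 10² ng/mL.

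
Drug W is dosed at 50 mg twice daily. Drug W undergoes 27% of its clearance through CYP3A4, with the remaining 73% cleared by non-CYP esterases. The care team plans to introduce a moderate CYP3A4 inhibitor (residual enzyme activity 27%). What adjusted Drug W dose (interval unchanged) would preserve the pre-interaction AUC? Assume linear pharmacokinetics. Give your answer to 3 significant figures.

40.1 mg

The CYP3A4 pathway (27% of clearance) falls to 0.27× activity: 0.27 × 0.27 = 0.0729.
Non-CYP routes (73%) are unchanged.
CL_new/CL_old = 0.0729 + 0.73 = 0.8029.
Css,avg = (dose rate)/CL, so holding Css fixed requires dose ∝ CL: 50 × 0.8029 = 40.1 mg.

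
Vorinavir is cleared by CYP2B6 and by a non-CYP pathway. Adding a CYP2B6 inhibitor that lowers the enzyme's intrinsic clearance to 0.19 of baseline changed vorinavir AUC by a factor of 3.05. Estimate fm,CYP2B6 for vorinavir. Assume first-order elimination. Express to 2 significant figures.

Let x = fm,CYP2B6. Because AUC ∝ 1/CL, relative clearance fell to 1/3.05 = 0.3279.
Only the CYP2B6 route changed, so 0.3279 = x·0.19 + (1 − x), giving x = 0.83.

0.83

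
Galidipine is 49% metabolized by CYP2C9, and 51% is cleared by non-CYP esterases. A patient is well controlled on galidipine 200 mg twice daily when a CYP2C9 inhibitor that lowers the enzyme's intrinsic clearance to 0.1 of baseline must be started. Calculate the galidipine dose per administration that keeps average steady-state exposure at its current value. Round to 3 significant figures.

The CYP2C9 pathway (49% of clearance) is reduced to 0.1× activity: 0.49 × 0.1 = 0.049.
The remaining 51% of clearance is unaffected.
CL_new/CL_old = 0.049 + 0.51 = 0.559.
Css,avg = (dose rate)/CL, so holding Css fixed requires dose ∝ CL: 200 × 0.559 = 112 mg.

112 mg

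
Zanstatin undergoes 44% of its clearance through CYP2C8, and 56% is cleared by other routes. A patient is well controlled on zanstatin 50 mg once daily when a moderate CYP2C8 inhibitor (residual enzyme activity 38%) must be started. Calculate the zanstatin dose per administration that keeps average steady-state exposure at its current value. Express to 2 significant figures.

36 mg

The CYP2C8 pathway (44% of clearance) is reduced to 0.38× activity: 0.44 × 0.38 = 0.1672.
Non-CYP routes (56%) are unchanged.
Relative clearance = 0.1672 + 0.56 = 0.7272.
Css,avg = (dose rate)/CL, so holding Css fixed requires dose ∝ CL: 50 × 0.7272 = 36 mg.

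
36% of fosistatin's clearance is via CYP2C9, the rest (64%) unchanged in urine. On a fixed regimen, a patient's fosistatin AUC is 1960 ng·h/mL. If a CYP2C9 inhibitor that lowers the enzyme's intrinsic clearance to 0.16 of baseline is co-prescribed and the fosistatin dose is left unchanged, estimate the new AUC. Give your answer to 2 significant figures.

2.8 × 10³ ng·h/mL

CYP2C9: 0.36 × 0.16 = 0.0576
Other: 0.64 (unchanged)
Relative clearance = 0.0576 + 0.64 = 0.6976.
With dosing unchanged, AUC scales as 1/CL: 1960 / 0.6976 = 2.8 × 10³ ng·h/mL.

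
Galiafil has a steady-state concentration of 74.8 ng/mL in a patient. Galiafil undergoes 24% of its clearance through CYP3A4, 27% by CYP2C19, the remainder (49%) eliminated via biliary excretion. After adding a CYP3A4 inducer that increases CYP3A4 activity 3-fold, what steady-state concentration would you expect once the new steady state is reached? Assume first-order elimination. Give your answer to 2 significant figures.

The CYP3A4 pathway (24% of clearance) is boosted to 3× activity: 0.24 × 3 = 0.72.
CYP2C19 (27%) and the residual 49% are unaffected.
CL_new/CL_old = 0.72 + 0.27 + 0.49 = 1.48.
Steady-state concentration ∝ 1/CL, so new value = 74.8 / 1.48 = 51 ng/mL.

51 ng/mL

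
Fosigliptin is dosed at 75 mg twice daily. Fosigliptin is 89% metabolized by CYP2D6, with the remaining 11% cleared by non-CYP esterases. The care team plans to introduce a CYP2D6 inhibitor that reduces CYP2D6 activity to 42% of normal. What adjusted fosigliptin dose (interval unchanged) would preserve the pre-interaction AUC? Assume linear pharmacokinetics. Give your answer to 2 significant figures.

36 mg

The CYP2D6 pathway (89% of clearance) drops to 0.42× activity: 0.89 × 0.42 = 0.3738.
Non-CYP routes (11%) are unchanged.
CL_new/CL_old = 0.3738 + 0.11 = 0.4838.
Exposure is unchanged when dose changes in proportion to clearance. New dose = 75 mg × 0.4838 = 36 mg.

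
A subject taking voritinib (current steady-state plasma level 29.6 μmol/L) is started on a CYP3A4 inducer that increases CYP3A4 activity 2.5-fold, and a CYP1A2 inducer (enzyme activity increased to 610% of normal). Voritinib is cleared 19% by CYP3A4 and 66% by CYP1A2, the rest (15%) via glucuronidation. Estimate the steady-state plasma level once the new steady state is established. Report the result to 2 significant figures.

The CYP3A4 pathway (19% of clearance) rises to 2.5× activity: 0.19 × 2.5 = 0.475.
The CYP1A2 pathway (66% of clearance) increases to 6.1× activity: 0.66 × 6.1 = 4.026.
The remaining 15% of clearance is unaffected.
Relative clearance = 0.475 + 4.026 + 0.15 = 4.651.
Steady-state plasma level ∝ 1/CL: new value = 29.6 / 4.651 = 6.4 μmol/L.

6.4 μmol/L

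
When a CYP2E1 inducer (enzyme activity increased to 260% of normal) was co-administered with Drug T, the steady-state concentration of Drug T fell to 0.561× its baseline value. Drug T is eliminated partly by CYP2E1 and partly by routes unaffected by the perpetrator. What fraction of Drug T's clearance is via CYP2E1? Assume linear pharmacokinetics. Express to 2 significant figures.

CL'/CL = 1 / 0.561 = 1.783
2.6·fm + (1 − fm) = 1.783
fm = (1.783 − 1) / (2.6 − 1) = 0.49

0.49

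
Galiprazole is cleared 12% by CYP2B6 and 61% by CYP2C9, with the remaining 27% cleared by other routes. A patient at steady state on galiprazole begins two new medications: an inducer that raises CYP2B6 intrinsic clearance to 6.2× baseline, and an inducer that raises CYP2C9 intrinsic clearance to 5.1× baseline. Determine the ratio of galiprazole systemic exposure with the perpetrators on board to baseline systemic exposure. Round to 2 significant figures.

The CYP2B6 pathway (12% of clearance) increases to 6.2× activity: 0.12 × 6.2 = 0.744.
The CYP2C9 pathway (61% of clearance) is boosted to 5.1× activity: 0.61 × 5.1 = 3.111.
The remaining 27% of clearance is unaffected.
Relative clearance = 0.744 + 3.111 + 0.27 = 4.125.
Net systemic exposure ratio = 1 / 4.125 = 0.24.

0.24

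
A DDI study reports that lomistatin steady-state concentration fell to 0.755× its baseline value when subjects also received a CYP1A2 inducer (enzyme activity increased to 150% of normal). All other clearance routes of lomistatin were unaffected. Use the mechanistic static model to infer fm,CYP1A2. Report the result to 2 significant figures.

0.65

Let x = fm,CYP1A2. Because steady-state concentration ∝ 1/CL, relative clearance rose to 1/0.755 = 1.325.
Only the CYP1A2 route changed, so 1.325 = x·1.5 + (1 − x), giving x = 0.65.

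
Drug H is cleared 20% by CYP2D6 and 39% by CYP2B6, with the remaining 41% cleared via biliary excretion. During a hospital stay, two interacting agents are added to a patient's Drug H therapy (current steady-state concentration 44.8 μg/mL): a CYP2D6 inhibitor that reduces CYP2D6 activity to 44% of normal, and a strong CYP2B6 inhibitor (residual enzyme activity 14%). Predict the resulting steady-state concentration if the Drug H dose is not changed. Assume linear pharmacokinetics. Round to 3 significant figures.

The CYP2D6 pathway (20% of clearance) drops to 0.44× activity: 0.2 × 0.44 = 0.088.
The CYP2B6 pathway (39% of clearance) drops to 0.14× activity: 0.39 × 0.14 = 0.0546.
The remaining 41% of clearance is unaffected.
Relative clearance = 0.088 + 0.0546 + 0.41 = 0.5526.
Steady-state concentration ∝ 1/CL: new value = 44.8 / 0.5526 = 81.1 μg/mL.

81.1 μg/mL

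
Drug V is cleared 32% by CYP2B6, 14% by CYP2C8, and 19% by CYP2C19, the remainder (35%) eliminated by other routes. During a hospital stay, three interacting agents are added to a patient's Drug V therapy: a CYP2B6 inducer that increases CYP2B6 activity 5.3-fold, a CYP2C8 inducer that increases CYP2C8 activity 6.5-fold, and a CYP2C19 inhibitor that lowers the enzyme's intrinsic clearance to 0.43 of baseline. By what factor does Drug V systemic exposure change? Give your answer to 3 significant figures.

0.329

CYP2B6: 0.32 × 5.3 = 1.696
CYP2C8: 0.14 × 6.5 = 0.91
CYP2C19: 0.19 × 0.43 = 0.0817
Other: 0.35 (unchanged)
CL_new/CL_old = 1.696 + 0.91 + 0.0817 + 0.35 = 3.0377.
Systemic exposure ∝ 1/CL: fold-change = 1 / 3.0377 = 0.329.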